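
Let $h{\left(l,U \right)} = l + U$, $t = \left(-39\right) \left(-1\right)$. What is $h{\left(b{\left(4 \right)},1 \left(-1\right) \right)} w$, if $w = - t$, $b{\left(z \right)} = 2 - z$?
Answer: $117$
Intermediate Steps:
$t = 39$
$w = -39$ ($w = \left(-1\right) 39 = -39$)
$h{\left(l,U \right)} = U + l$
$h{\left(b{\left(4 \right)},1 \left(-1\right) \right)} w = \left(1 \left(-1\right) + \left(2 - 4\right)\right) \left(-39\right) = \left(-1 + \left(2 - 4\right)\right) \left(-39\right) = \left(-1 - 2\right) \left(-39\right) = \left(-3\right) \left(-39\right) = 117$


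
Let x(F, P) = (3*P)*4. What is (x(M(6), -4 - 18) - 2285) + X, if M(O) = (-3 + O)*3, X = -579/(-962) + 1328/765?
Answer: -1874165099/735930 ≈ -2546.7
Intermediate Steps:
X = 1720471/735930 (X = -579*(-1/962) + 1328*(1/765) = 579/962 + 1328/765 = 1720471/735930 ≈ 2.3378)
M(O) = -9 + 3*O
x(F, P) = 12*P
(x(M(6), -4 - 18) - 2285) + X = (12*(-4 - 18) - 2285) + 1720471/735930 = (12*(-22) - 2285) + 1720471/735930 = (-264 - 2285) + 1720471/735930 = -2549 + 1720471/735930 = -1874165099/735930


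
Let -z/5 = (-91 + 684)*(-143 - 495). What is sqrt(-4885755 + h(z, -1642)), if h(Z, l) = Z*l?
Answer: I*sqrt(3111007895) ≈ 55776.0*I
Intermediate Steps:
z = 1891670 (z = -5*(-91 + 684)*(-143 - 495) = -2965*(-638) = -5*(-378334) = 1891670)
sqrt(-4885755 + h(z, -1642)) = sqrt(-4885755 + 1891670*(-1642)) = sqrt(-4885755 - 3106122140) = sqrt(-3111007895) = I*sqrt(3111007895)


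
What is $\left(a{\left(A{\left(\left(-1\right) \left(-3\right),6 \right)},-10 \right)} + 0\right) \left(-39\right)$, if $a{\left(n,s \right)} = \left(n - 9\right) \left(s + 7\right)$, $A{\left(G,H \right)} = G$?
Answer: $-702$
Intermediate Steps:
$a{\left(n,s \right)} = \left(-9 + n\right) \left(7 + s\right)$
$\left(a{\left(A{\left(\left(-1\right) \left(-3\right),6 \right)},-10 \right)} + 0\right) \left(-39\right) = \left(\left(-63 - -90 + 7 \left(\left(-1\right) \left(-3\right)\right) + \left(-1\right) \left(-3\right) \left(-10\right)\right) + 0\right) \left(-39\right) = \left(\left(-63 + 90 + 7 \cdot 3 + 3 \left(-10\right)\right) + 0\right) \left(-39\right) = \left(\left(-63 + 90 + 21 - 30\right) + 0\right) \left(-39\right) = \left(18 + 0\right) \left(-39\right) = 18 \left(-39\right) = -702$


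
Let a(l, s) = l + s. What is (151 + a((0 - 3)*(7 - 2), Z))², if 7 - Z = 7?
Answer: 18496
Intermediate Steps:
Z = 0 (Z = 7 - 1*7 = 7 - 7 = 0)
(151 + a((0 - 3)*(7 - 2), Z))² = (151 + ((0 - 3)*(7 - 2) + 0))² = (151 + (-3*5 + 0))² = (151 + (-15 + 0))² = (151 - 15)² = 136² = 18496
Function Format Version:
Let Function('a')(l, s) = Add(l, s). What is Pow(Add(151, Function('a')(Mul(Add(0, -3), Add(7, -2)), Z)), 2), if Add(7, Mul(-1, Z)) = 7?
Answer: 18496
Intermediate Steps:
Z = 0 (Z = Add(7, Mul(-1, 7)) = Add(7, -7) = 0)
Pow(Add(151, Function('a')(Mul(Add(0, -3), Add(7, -2)), Z)), 2) = Pow(Add(151, Add(Mul(Add(0, -3), Add(7, -2)), 0)), 2) = Pow(Add(151, Add(Mul(-3, 5), 0)), 2) = Pow(Add(151, Add(-15, 0)), 2) = Pow(Add(151, -15), 2) = Pow(136, 2) = 18496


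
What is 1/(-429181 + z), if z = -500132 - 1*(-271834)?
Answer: -1/657479 ≈ -1.5210e-6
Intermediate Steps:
z = -228298 (z = -500132 + 271834 = -228298)
1/(-429181 + z) = 1/(-429181 - 228298) = 1/(-657479) = -1/657479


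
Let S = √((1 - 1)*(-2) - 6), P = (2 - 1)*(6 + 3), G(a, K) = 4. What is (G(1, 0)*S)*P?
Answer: 36*I*√6 ≈ 88.182*I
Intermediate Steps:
P = 9 (P = 1*9 = 9)
S = I*√6 (S = √(0*(-2) - 6) = √(0 - 6) = √(-6) = I*√6 ≈ 2.4495*I)
(G(1, 0)*S)*P = (4*(I*√6))*9 = (4*I*√6)*9 = 36*I*√6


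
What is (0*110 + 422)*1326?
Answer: 559572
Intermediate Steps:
(0*110 + 422)*1326 = (0 + 422)*1326 = 422*1326 = 559572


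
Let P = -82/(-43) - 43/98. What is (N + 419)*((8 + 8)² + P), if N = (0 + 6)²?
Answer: 70523115/602 ≈ 1.1715e+5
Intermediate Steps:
P = 6187/4214 (P = -82*(-1/43) - 43*1/98 = 82/43 - 43/98 = 6187/4214 ≈ 1.4682)
N = 36 (N = 6² = 36)
(N + 419)*((8 + 8)² + P) = (36 + 419)*((8 + 8)² + 6187/4214) = 455*(16² + 6187/4214) = 455*(256 + 6187/4214) = 455*(1084971/4214) = 70523115/602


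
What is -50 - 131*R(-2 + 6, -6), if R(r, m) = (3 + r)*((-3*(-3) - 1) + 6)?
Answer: -12888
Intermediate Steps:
R(r, m) = 42 + 14*r (R(r, m) = (3 + r)*((9 - 1) + 6) = (3 + r)*(8 + 6) = (3 + r)*14 = 42 + 14*r)
-50 - 131*R(-2 + 6, -6) = -50 - 131*(42 + 14*(-2 + 6)) = -50 - 131*(42 + 14*4) = -50 - 131*(42 + 56) = -50 - 131*98 = -50 - 12838 = -12888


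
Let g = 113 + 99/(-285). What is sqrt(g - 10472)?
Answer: I*sqrt(93493110)/95 ≈ 101.78*I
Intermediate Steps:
g = 10702/95 (g = 113 - 1/285*99 = 113 - 33/95 = 10702/95 ≈ 112.65)
sqrt(g - 10472) = sqrt(10702/95 - 10472) = sqrt(-984138/95) = I*sqrt(93493110)/95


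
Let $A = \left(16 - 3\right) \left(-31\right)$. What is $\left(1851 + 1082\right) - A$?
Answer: $3336$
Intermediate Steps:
$A = -403$ ($A = 13 \left(-31\right) = -403$)
$\left(1851 + 1082\right) - A = \left(1851 + 1082\right) - -403 = 2933 + 403 = 3336$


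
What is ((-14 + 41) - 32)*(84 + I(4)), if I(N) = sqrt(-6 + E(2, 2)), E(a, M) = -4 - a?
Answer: -420 - 10*I*sqrt(3) ≈ -420.0 - 17.32*I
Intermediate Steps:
I(N) = 2*I*sqrt(3) (I(N) = sqrt(-6 + (-4 - 1*2)) = sqrt(-6 + (-4 - 2)) = sqrt(-6 - 6) = sqrt(-12) = 2*I*sqrt(3))
((-14 + 41) - 32)*(84 + I(4)) = ((-14 + 41) - 32)*(84 + 2*I*sqrt(3)) = (27 - 32)*(84 + 2*I*sqrt(3)) = -5*(84 + 2*I*sqrt(3)) = -420 - 10*I*sqrt(3)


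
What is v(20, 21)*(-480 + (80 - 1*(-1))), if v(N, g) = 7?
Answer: -2793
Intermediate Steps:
v(20, 21)*(-480 + (80 - 1*(-1))) = 7*(-480 + (80 - 1*(-1))) = 7*(-480 + (80 + 1)) = 7*(-480 + 81) = 7*(-399) = -2793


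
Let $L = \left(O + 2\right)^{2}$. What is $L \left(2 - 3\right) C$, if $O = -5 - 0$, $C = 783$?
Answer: $-7047$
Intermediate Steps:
$O = -5$ ($O = -5 + 0 = -5$)
$L = 9$ ($L = \left(-5 + 2\right)^{2} = \left(-3\right)^{2} = 9$)
$L \left(2 - 3\right) C = 9 \left(2 - 3\right) 783 = 9 \left(-1\right) 783 = \left(-9\right) 783 = -7047$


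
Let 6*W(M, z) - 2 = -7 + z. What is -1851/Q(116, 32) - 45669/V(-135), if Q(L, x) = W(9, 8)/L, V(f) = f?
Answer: -19309217/45 ≈ -4.2909e+5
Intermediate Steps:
W(M, z) = -5/6 + z/6 (W(M, z) = 1/3 + (-7 + z)/6 = 1/3 + (-7/6 + z/6) = -5/6 + z/6)
Q(L, x) = 1/(2*L) (Q(L, x) = (-5/6 + (1/6)*8)/L = (-5/6 + 4/3)/L = 1/(2*L))
-1851/Q(116, 32) - 45669/V(-135) = -1851/((1/2)/116) - 45669/(-135) = -1851/((1/2)*(1/116)) - 45669*(-1/135) = -1851/1/232 + 15223/45 = -1851*232 + 15223/45 = -429432 + 15223/45 = -19309217/45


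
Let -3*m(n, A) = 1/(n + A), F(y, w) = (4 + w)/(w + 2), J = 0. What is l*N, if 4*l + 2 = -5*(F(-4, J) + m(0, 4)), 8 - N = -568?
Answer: -1668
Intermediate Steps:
F(y, w) = (4 + w)/(2 + w)
m(n, A) = -1/(3*(A + n)) (m(n, A) = -1/(3*(n + A)) = -1/(3*(A + n)))
N = 576 (N = 8 - 1*(-568) = 8 + 568 = 576)
l = -139/48 (l = -1/2 + (-5*((4 + 0)/(2 + 0) - 1/(3*4 + 3*0)))/4 = -1/2 + (-5*(4/2 - 1/(12 + 0)))/4 = -1/2 + (-5*((1/2)*4 - 1/12))/4 = -1/2 + (-5*(2 - 1*1/12))/4 = -1/2 + (-5*(2 - 1/12))/4 = -1/2 + (-5*23/12)/4 = -1/2 + (1/4)*(-115/12) = -1/2 - 115/48 = -139/48 ≈ -2.8958)
l*N = -139/48*576 = -1668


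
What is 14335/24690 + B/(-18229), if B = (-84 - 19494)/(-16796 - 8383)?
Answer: 438607298011/755494233186 ≈ 0.58056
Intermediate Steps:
B = 6526/8393 (B = -19578/(-25179) = -19578*(-1/25179) = 6526/8393 ≈ 0.77755)
14335/24690 + B/(-18229) = 14335/24690 + (6526/8393)/(-18229) = 14335*(1/24690) + (6526/8393)*(-1/18229) = 2867/4938 - 6526/152995997 = 438607298011/755494233186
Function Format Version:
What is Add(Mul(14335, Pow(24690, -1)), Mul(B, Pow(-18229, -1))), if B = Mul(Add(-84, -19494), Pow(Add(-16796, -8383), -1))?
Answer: Rational(438607298011, 755494233186) ≈ 0.58056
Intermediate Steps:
B = Rational(6526, 8393) (B = Mul(-19578, Pow(-25179, -1)) = Mul(-19578, Rational(-1, 25179)) = Rational(6526, 8393) ≈ 0.77755)
Add(Mul(14335, Pow(24690, -1)), Mul(B, Pow(-18229, -1))) = Add(Mul(14335, Pow(24690, -1)), Mul(Rational(6526, 8393), Pow(-18229, -1))) = Add(Mul(14335, Rational(1, 24690)), Mul(Rational(6526, 8393), Rational(-1, 18229))) = Add(Rational(2867, 4938), Rational(-6526, 152995997)) = Rational(438607298011, 755494233186)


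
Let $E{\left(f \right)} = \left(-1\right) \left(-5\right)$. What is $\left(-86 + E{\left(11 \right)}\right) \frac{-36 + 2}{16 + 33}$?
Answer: $\frac{2754}{49} \approx 56.204$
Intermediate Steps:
$E{\left(f \right)} = 5$
$\left(-86 + E{\left(11 \right)}\right) \frac{-36 + 2}{16 + 33} = \left(-86 + 5\right) \frac{-36 + 2}{16 + 33} = - 81 \left(- \frac{34}{49}\right) = - 81 \left(\left(-34\right) \frac{1}{49}\right) = \left(-81\right) \left(- \frac{34}{49}\right) = \frac{2754}{49}$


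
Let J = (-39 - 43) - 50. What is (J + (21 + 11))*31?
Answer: -3100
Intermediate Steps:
J = -132 (J = -82 - 50 = -132)
(J + (21 + 11))*31 = (-132 + (21 + 11))*31 = (-132 + 32)*31 = -100*31 = -3100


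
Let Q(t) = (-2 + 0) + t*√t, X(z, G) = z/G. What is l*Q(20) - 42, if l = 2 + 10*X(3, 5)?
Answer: -58 + 320*√5 ≈ 657.54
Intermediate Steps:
l = 8 (l = 2 + 10*(3/5) = 2 + 10*(3*(⅕)) = 2 + 10*(⅗) = 2 + 6 = 8)
Q(t) = -2 + t^(3/2)
l*Q(20) - 42 = 8*(-2 + 20^(3/2)) - 42 = 8*(-2 + 40*√5) - 42 = (-16 + 320*√5) - 42 = -58 + 320*√5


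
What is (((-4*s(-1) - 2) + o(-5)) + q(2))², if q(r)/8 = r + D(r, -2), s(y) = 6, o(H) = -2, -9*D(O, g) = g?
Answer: 8464/81 ≈ 104.49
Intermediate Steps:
D(O, g) = -g/9
q(r) = 16/9 + 8*r (q(r) = 8*(r - ⅑*(-2)) = 8*(r + 2/9) = 8*(2/9 + r) = 16/9 + 8*r)
(((-4*s(-1) - 2) + o(-5)) + q(2))² = (((-4*6 - 2) - 2) + (16/9 + 8*2))² = (((-24 - 2) - 2) + (16/9 + 16))² = ((-26 - 2) + 160/9)² = (-28 + 160/9)² = (-92/9)² = 8464/81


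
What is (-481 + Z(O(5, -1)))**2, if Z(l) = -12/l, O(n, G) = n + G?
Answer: 234256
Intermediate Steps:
O(n, G) = G + n
(-481 + Z(O(5, -1)))**2 = (-481 - 12/(-1 + 5))**2 = (-481 - 12/4)**2 = (-481 - 12*1/4)**2 = (-481 - 3)**2 = (-484)**2 = 234256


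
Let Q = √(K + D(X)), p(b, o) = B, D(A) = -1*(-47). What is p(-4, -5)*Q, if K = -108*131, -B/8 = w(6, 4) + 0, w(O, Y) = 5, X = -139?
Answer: -40*I*√14101 ≈ -4749.9*I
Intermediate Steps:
D(A) = 47
B = -40 (B = -8*(5 + 0) = -8*5 = -40)
p(b, o) = -40
K = -14148
Q = I*√14101 (Q = √(-14148 + 47) = √(-14101) = I*√14101 ≈ 118.75*I)
p(-4, -5)*Q = -40*I*√14101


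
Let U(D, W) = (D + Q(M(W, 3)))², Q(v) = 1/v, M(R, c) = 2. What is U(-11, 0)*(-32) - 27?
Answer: -3555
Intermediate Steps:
U(D, W) = (½ + D)² (U(D, W) = (D + 1/2)² = (D + ½)² = (½ + D)²)
U(-11, 0)*(-32) - 27 = ((1 + 2*(-11))²/4)*(-32) - 27 = ((1 - 22)²/4)*(-32) - 27 = ((¼)*(-21)²)*(-32) - 27 = ((¼)*441)*(-32) - 27 = (441/4)*(-32) - 27 = -3528 - 27 = -3555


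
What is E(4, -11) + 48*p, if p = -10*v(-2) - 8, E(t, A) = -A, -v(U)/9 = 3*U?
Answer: -26293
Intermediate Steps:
v(U) = -27*U
p = -548 (p = -(-270)*(-2) - 8 = -10*54 - 8 = -540 - 8 = -548)
E(4, -11) + 48*p = -1*(-11) + 48*(-548) = 11 - 26304 = -26293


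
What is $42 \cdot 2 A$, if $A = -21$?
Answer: $-1764$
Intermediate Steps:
$42 \cdot 2 A = 42 \cdot 2 \left(-21\right) = 84 \left(-21\right) = -1764$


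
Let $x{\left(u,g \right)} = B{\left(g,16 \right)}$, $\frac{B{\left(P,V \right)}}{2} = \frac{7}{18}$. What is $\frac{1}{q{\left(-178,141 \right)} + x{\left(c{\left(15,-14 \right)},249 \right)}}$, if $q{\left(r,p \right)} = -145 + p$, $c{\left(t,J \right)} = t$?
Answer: $- \frac{9}{29} \approx -0.31034$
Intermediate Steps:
$B{\left(P,V \right)} = \frac{7}{9}$ ($B{\left(P,V \right)} = 2 \cdot \frac{7}{18} = \frac{7}{9}$)
$x{\left(u,g \right)} = \frac{7}{9}$
$\frac{1}{q{\left(-178,141 \right)} + x{\left(c{\left(15,-14 \right)},249 \right)}} = \frac{1}{\left(-145 + 141\right) + \frac{7}{9}} = \frac{1}{-4 + \frac{7}{9}} = \frac{1}{- \frac{29}{9}} = - \frac{9}{29}$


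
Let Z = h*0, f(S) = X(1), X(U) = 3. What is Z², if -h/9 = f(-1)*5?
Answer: 0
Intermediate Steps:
f(S) = 3
h = -135 (h = -27*5 = -9*15 = -135)
Z = 0 (Z = -135*0 = 0)
Z² = 0² = 0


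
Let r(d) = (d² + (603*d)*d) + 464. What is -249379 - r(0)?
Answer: -249843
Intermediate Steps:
r(d) = 464 + 604*d² (r(d) = (d² + 603*d²) + 464 = 604*d² + 464 = 464 + 604*d²)
-249379 - r(0) = -249379 - (464 + 604*0²) = -249379 - (464 + 604*0) = -249379 - (464 + 0) = -249379 - 1*464 = -249379 - 464 = -249843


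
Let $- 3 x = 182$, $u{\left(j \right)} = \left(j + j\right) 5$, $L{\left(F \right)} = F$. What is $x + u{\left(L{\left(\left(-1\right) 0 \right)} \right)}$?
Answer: $- \frac{182}{3} \approx -60.667$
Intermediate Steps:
$u{\left(j \right)} = 10 j$ ($u{\left(j \right)} = 2 j 5 = 10 j$)
$x = - \frac{182}{3}$ ($x = \left(- \frac{1}{3}\right) 182 = - \frac{182}{3} \approx -60.667$)
$x + u{\left(L{\left(\left(-1\right) 0 \right)} \right)} = - \frac{182}{3} + 10 \left(\left(-1\right) 0\right) = - \frac{182}{3} + 10 \cdot 0 = - \frac{182}{3} + 0 = - \frac{182}{3}$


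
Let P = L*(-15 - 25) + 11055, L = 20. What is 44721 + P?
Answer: 54976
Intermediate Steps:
P = 10255 (P = 20*(-15 - 25) + 11055 = 20*(-40) + 11055 = -800 + 11055 = 10255)
44721 + P = 44721 + 10255 = 54976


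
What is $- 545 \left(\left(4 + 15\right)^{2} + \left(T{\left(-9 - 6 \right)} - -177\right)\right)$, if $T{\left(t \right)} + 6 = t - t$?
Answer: $-289940$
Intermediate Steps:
$T{\left(t \right)} = -6$ ($T{\left(t \right)} = -6 + \left(t - t\right) = -6 + 0 = -6$)
$- 545 \left(\left(4 + 15\right)^{2} + \left(T{\left(-9 - 6 \right)} - -177\right)\right) = - 545 \left(\left(4 + 15\right)^{2} - -171\right) = - 545 \left(19^{2} + \left(-6 + 177\right)\right) = - 545 \left(361 + 171\right) = \left(-545\right) 532 = -289940$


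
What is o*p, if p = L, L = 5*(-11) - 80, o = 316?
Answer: -42660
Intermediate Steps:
L = -135 (L = -55 - 80 = -135)
p = -135
o*p = 316*(-135) = -42660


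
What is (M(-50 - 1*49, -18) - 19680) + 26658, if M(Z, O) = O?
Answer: 6960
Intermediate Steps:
(M(-50 - 1*49, -18) - 19680) + 26658 = (-18 - 19680) + 26658 = -19698 + 26658 = 6960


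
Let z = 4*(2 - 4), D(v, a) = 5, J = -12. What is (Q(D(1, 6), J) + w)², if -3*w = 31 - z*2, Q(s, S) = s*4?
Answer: 169/9 ≈ 18.778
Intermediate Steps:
Q(s, S) = 4*s
z = -8 (z = 4*(-2) = -8)
w = -47/3 (w = -(31 - (-8)*2)/3 = -(31 - 1*(-16))/3 = -(31 + 16)/3 = -⅓*47 = -47/3 ≈ -15.667)
(Q(D(1, 6), J) + w)² = (4*5 - 47/3)² = (20 - 47/3)² = (13/3)² = 169/9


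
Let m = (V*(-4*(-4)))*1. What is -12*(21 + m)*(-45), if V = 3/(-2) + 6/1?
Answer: 50220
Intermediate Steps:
V = 9/2 (V = 3*(-½) + 6*1 = -3/2 + 6 = 9/2 ≈ 4.5000)
m = 72 (m = (9*(-4*(-4))/2)*1 = ((9/2)*16)*1 = 72*1 = 72)
-12*(21 + m)*(-45) = -12*(21 + 72)*(-45) = -12*93*(-45) = -1116*(-45) = 50220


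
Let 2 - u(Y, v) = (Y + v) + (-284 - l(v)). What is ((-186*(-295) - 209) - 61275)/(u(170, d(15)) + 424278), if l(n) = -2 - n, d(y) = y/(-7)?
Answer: -23149/1485387 ≈ -0.015584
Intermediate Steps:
d(y) = -y/7 (d(y) = y*(-⅐) = -y/7)
u(Y, v) = 284 - Y - 2*v (u(Y, v) = 2 - ((Y + v) + (-284 - (-2 - v))) = 2 - ((Y + v) + (-284 + (2 + v))) = 2 - ((Y + v) + (-282 + v)) = 2 - (-282 + Y + 2*v) = 2 + (282 - Y - 2*v) = 284 - Y - 2*v)
((-186*(-295) - 209) - 61275)/(u(170, d(15)) + 424278) = ((-186*(-295) - 209) - 61275)/((284 - 1*170 - (-2)*15/7) + 424278) = ((54870 - 209) - 61275)/((284 - 170 - 2*(-15/7)) + 424278) = (54661 - 61275)/((284 - 170 + 30/7) + 424278) = -6614/(828/7 + 424278) = -6614/2970774/7 = -6614*7/2970774 = -23149/1485387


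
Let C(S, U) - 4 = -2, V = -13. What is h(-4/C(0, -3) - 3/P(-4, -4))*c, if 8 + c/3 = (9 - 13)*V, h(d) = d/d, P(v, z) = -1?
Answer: 132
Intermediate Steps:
C(S, U) = 2 (C(S, U) = 4 - 2 = 2)
h(d) = 1
c = 132 (c = -24 + 3*((9 - 13)*(-13)) = -24 + 3*(-4*(-13)) = -24 + 3*52 = -24 + 156 = 132)
h(-4/C(0, -3) - 3/P(-4, -4))*c = 1*132 = 132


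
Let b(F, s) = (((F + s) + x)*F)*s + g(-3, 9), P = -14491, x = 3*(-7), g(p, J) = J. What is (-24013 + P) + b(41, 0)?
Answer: -38495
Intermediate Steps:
x = -21
b(F, s) = 9 + F*s*(-21 + F + s) (b(F, s) = (((F + s) - 21)*F)*s + 9 = ((-21 + F + s)*F)*s + 9 = (F*(-21 + F + s))*s + 9 = F*s*(-21 + F + s) + 9 = 9 + F*s*(-21 + F + s))
(-24013 + P) + b(41, 0) = (-24013 - 14491) + (9 + 41*0² + 0*41² - 21*41*0) = -38504 + (9 + 41*0 + 0*1681 + 0) = -38504 + (9 + 0 + 0 + 0) = -38504 + 9 = -38495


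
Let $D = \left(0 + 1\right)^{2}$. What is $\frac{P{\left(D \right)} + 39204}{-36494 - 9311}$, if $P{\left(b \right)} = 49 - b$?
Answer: $- \frac{39252}{45805} \approx -0.85694$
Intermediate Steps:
$D = 1$ ($D = 1^{2} = 1$)
$\frac{P{\left(D \right)} + 39204}{-36494 - 9311} = \frac{\left(49 - 1\right) + 39204}{-36494 - 9311} = \frac{\left(49 - 1\right) + 39204}{-45805} = \left(48 + 39204\right) \left(- \frac{1}{45805}\right) = 39252 \left(- \frac{1}{45805}\right) = - \frac{39252}{45805}$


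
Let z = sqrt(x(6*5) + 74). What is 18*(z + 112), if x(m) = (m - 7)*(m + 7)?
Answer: 2016 + 90*sqrt(37) ≈ 2563.4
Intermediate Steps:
x(m) = (-7 + m)*(7 + m)
z = 5*sqrt(37) (z = sqrt((-49 + (6*5)**2) + 74) = sqrt((-49 + 30**2) + 74) = sqrt((-49 + 900) + 74) = sqrt(851 + 74) = sqrt(925) = 5*sqrt(37) ≈ 30.414)
18*(z + 112) = 18*(5*sqrt(37) + 112) = 18*(112 + 5*sqrt(37)) = 2016 + 90*sqrt(37)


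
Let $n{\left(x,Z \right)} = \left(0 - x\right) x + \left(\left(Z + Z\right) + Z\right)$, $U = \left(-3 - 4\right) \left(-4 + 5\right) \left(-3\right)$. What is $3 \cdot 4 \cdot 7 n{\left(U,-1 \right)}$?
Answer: $-37296$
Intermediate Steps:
$U = 21$ ($U = \left(-7\right) 1 \left(-3\right) = \left(-7\right) \left(-3\right) = 21$)
$n{\left(x,Z \right)} = - x^{2} + 3 Z$ ($n{\left(x,Z \right)} = - x x + \left(2 Z + Z\right) = - x^{2} + 3 Z$)
$3 \cdot 4 \cdot 7 n{\left(U,-1 \right)} = 3 \cdot 4 \cdot 7 \left(- 21^{2} + 3 \left(-1\right)\right) = 12 \cdot 7 \left(\left(-1\right) 441 - 3\right) = 84 \left(-441 - 3\right) = 84 \left(-444\right) = -37296$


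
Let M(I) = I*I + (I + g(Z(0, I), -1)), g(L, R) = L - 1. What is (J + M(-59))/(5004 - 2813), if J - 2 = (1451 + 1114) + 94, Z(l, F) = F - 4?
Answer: 6019/2191 ≈ 2.7471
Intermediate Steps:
Z(l, F) = -4 + F
g(L, R) = -1 + L
M(I) = -5 + I**2 + 2*I (M(I) = I*I + (I + (-1 + (-4 + I))) = I**2 + (I + (-5 + I)) = I**2 + (-5 + 2*I) = -5 + I**2 + 2*I)
J = 2661 (J = 2 + ((1451 + 1114) + 94) = 2 + (2565 + 94) = 2 + 2659 = 2661)
(J + M(-59))/(5004 - 2813) = (2661 + (-5 + (-59)**2 + 2*(-59)))/(5004 - 2813) = (2661 + (-5 + 3481 - 118))/2191 = (2661 + 3358)*(1/2191) = 6019*(1/2191) = 6019/2191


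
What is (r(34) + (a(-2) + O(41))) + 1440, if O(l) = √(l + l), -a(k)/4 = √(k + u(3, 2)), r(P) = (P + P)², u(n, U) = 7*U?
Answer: 6064 + √82 - 8*√3 ≈ 6059.2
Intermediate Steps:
r(P) = 4*P² (r(P) = (2*P)² = 4*P²)
a(k) = -4*√(14 + k) (a(k) = -4*√(k + 7*2) = -4*√(k + 14) = -4*√(14 + k))
O(l) = √2*√l (O(l) = √(2*l) = √2*√l)
(r(34) + (a(-2) + O(41))) + 1440 = (4*34² + (-4*√(14 - 2) + √2*√41)) + 1440 = (4*1156 + (-8*√3 + √82)) + 1440 = (4624 + (-8*√3 + √82)) + 1440 = (4624 + (√82 - 8*√3)) + 1440 = (4624 + √82 - 8*√3) + 1440 = 6064 + √82 - 8*√3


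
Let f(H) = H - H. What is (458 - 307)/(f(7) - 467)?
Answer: -151/467 ≈ -0.32334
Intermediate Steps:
f(H) = 0
(458 - 307)/(f(7) - 467) = (458 - 307)/(0 - 467) = 151/(-467) = 151*(-1/467) = -151/467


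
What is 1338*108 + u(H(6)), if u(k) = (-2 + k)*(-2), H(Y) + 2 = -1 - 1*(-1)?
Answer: 144512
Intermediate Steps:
H(Y) = -2 (H(Y) = -2 + (-1 - 1*(-1)) = -2 + (-1 + 1) = -2 + 0 = -2)
u(k) = 4 - 2*k
1338*108 + u(H(6)) = 1338*108 + (4 - 2*(-2)) = 144504 + (4 + 4) = 144504 + 8 = 144512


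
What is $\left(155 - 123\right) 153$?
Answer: $4896$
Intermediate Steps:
$\left(155 - 123\right) 153 = 32 \cdot 153 = 4896$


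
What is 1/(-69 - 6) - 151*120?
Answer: -1359001/75 ≈ -18120.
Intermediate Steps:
1/(-69 - 6) - 151*120 = 1/(-75) - 18120 = -1/75 - 18120 = -1359001/75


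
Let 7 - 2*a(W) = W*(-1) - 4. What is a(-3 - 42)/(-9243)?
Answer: 17/9243 ≈ 0.0018392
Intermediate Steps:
a(W) = 11/2 + W/2 (a(W) = 7/2 - (W*(-1) - 4)/2 = 7/2 - (-W - 4)/2 = 7/2 - (-4 - W)/2 = 7/2 + (2 + W/2) = 11/2 + W/2)
a(-3 - 42)/(-9243) = (11/2 + (-3 - 42)/2)/(-9243) = (11/2 + (½)*(-45))*(-1/9243) = (11/2 - 45/2)*(-1/9243) = -17*(-1/9243) = 17/9243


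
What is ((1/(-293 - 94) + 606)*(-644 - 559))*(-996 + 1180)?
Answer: -17303897464/129 ≈ -1.3414e+8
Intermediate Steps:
((1/(-293 - 94) + 606)*(-644 - 559))*(-996 + 1180) = ((1/(-387) + 606)*(-1203))*184 = ((-1/387 + 606)*(-1203))*184 = ((234521/387)*(-1203))*184 = -94042921/129*184 = -17303897464/129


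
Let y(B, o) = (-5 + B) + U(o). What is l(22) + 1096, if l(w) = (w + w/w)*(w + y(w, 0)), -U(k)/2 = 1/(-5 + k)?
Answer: 10011/5 ≈ 2002.2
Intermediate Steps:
U(k) = -2/(-5 + k)
y(B, o) = -5 + B - 2/(-5 + o) (y(B, o) = (-5 + B) - 2/(-5 + o) = -5 + B - 2/(-5 + o))
l(w) = (1 + w)*(-23/5 + 2*w) (l(w) = (w + w/w)*(w + (-2 + (-5 + w)*(-5 + 0))/(-5 + 0)) = (w + 1)*(w + (-2 + (-5 + w)*(-5))/(-5)) = (1 + w)*(w - (-2 + (25 - 5*w))/5) = (1 + w)*(w - (23 - 5*w)/5) = (1 + w)*(w + (-23/5 + w)) = (1 + w)*(-23/5 + 2*w))
l(22) + 1096 = (-23/5 + 2*22² - 13/5*22) + 1096 = (-23/5 + 2*484 - 286/5) + 1096 = (-23/5 + 968 - 286/5) + 1096 = 4531/5 + 1096 = 10011/5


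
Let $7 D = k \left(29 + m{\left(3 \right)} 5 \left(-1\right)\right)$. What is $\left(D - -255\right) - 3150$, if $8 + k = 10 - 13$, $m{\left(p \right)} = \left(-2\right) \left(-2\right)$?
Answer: $- \frac{20364}{7} \approx -2909.1$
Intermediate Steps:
$m{\left(p \right)} = 4$
$k = -11$ ($k = -8 + \left(10 - 13\right) = -8 - 3 = -11$)
$D = - \frac{99}{7}$ ($D = \frac{\left(-11\right) \left(29 + 4 \cdot 5 \left(-1\right)\right)}{7} = \frac{\left(-11\right) \left(29 + 20 \left(-1\right)\right)}{7} = \frac{\left(-11\right) \left(29 - 20\right)}{7} = \frac{\left(-11\right) 9}{7} = \frac{1}{7} \left(-99\right) = - \frac{99}{7} \approx -14.143$)
$\left(D - -255\right) - 3150 = \left(- \frac{99}{7} - -255\right) - 3150 = \left(- \frac{99}{7} + 255\right) - 3150 = \frac{1686}{7} - 3150 = - \frac{20364}{7}$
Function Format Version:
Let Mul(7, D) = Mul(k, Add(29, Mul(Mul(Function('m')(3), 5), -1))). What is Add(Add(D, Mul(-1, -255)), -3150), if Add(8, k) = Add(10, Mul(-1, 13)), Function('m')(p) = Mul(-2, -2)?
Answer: Rational(-20364, 7) ≈ -2909.1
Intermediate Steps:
Function('m')(p) = 4
k = -11 (k = Add(-8, Add(10, Mul(-1, 13))) = Add(-8, Add(10, -13)) = Add(-8, -3) = -11)
D = Rational(-99, 7) (D = Mul(Rational(1, 7), Mul(-11, Add(29, Mul(Mul(4, 5), -1)))) = Mul(Rational(1, 7), Mul(-11, Add(29, Mul(20, -1)))) = Mul(Rational(1, 7), Mul(-11, Add(29, -20))) = Mul(Rational(1, 7), Mul(-11, 9)) = Mul(Rational(1, 7), -99) = Rational(-99, 7) ≈ -14.143)
Add(Add(D, Mul(-1, -255)), -3150) = Add(Add(Rational(-99, 7), Mul(-1, -255)), -3150) = Add(Add(Rational(-99, 7), 255), -3150) = Add(Rational(1686, 7), -3150) = Rational(-20364, 7)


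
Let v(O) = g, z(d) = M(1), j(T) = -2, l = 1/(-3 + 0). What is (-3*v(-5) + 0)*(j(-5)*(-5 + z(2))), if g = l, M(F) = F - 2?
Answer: 12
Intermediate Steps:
M(F) = -2 + F
l = -⅓ (l = 1/(-3) = -⅓ ≈ -0.33333)
g = -⅓ ≈ -0.33333
z(d) = -1 (z(d) = -2 + 1 = -1)
v(O) = -⅓
(-3*v(-5) + 0)*(j(-5)*(-5 + z(2))) = (-3*(-⅓) + 0)*(-2*(-5 - 1)) = (1 + 0)*(-2*(-6)) = 1*12 = 12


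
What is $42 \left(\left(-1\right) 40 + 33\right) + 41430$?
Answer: $41136$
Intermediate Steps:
$42 \left(\left(-1\right) 40 + 33\right) + 41430 = 42 \left(-40 + 33\right) + 41430 = 42 \left(-7\right) + 41430 = -294 + 41430 = 41136$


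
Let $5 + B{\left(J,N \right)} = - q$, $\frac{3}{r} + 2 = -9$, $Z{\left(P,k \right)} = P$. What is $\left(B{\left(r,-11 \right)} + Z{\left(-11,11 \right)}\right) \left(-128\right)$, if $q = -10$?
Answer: $768$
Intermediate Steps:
$r = - \frac{3}{11}$ ($r = \frac{3}{-2 - 9} = \frac{3}{-11} = 3 \left(- \frac{1}{11}\right) = - \frac{3}{11} \approx -0.27273$)
$B{\left(J,N \right)} = 5$ ($B{\left(J,N \right)} = -5 - -10 = -5 + 10 = 5$)
$\left(B{\left(r,-11 \right)} + Z{\left(-11,11 \right)}\right) \left(-128\right) = \left(5 - 11\right) \left(-128\right) = \left(-6\right) \left(-128\right) = 768$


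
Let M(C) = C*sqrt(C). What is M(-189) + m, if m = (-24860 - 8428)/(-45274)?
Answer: 16644/22637 - 567*I*sqrt(21) ≈ 0.73526 - 2598.3*I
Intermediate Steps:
m = 16644/22637 (m = -33288*(-1/45274) = 16644/22637 ≈ 0.73526)
M(C) = C**(3/2)
M(-189) + m = (-189)**(3/2) + 16644/22637 = -567*I*sqrt(21) + 16644/22637 = 16644/22637 - 567*I*sqrt(21)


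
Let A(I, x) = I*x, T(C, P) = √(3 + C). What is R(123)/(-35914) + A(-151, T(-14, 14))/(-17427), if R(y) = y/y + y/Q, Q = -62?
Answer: 61/2226668 + 151*I*√11/17427 ≈ 2.7395e-5 + 0.028738*I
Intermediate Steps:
R(y) = 1 - y/62 (R(y) = y/y + y/(-62) = 1 + y*(-1/62) = 1 - y/62)
R(123)/(-35914) + A(-151, T(-14, 14))/(-17427) = (1 - 1/62*123)/(-35914) - 151*√(3 - 14)/(-17427) = (1 - 123/62)*(-1/35914) - 151*I*√11*(-1/17427) = -61/62*(-1/35914) - 151*I*√11*(-1/17427) = 61/2226668 - 151*I*√11*(-1/17427) = 61/2226668 + 151*I*√11/17427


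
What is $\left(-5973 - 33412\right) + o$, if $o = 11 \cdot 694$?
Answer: $-31751$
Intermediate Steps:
$o = 7634$
$\left(-5973 - 33412\right) + o = \left(-5973 - 33412\right) + 7634 = -39385 + 7634 = -31751$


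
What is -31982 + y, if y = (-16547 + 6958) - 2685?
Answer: -44256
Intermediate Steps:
y = -12274 (y = -9589 - 2685 = -12274)
-31982 + y = -31982 - 12274 = -44256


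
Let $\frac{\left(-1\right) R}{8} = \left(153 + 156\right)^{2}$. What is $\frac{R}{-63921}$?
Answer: $\frac{254616}{21307} \approx 11.95$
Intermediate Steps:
$R = -763848$ ($R = - 8 \left(153 + 156\right)^{2} = - 8 \cdot 309^{2} = \left(-8\right) 95481 = -763848$)
$\frac{R}{-63921} = - \frac{763848}{-63921} = \left(-763848\right) \left(- \frac{1}{63921}\right) = \frac{254616}{21307}$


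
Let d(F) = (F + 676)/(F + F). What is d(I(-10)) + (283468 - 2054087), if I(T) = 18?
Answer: -31870795/18 ≈ -1.7706e+6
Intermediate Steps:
d(F) = (676 + F)/(2*F) (d(F) = (676 + F)/((2*F)) = (676 + F)*(1/(2*F)) = (676 + F)/(2*F))
d(I(-10)) + (283468 - 2054087) = (½)*(676 + 18)/18 + (283468 - 2054087) = (½)*(1/18)*694 - 1770619 = 347/18 - 1770619 = -31870795/18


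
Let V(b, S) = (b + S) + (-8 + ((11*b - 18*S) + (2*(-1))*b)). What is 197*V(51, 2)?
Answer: 92196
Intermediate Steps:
V(b, S) = -8 - 17*S + 10*b (V(b, S) = (S + b) + (-8 + ((-18*S + 11*b) - 2*b)) = (S + b) + (-8 + (-18*S + 9*b)) = (S + b) + (-8 - 18*S + 9*b) = -8 - 17*S + 10*b)
197*V(51, 2) = 197*(-8 - 17*2 + 10*51) = 197*(-8 - 34 + 510) = 197*468 = 92196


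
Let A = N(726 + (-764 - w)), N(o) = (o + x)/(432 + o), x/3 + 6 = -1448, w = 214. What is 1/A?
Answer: -30/769 ≈ -0.039012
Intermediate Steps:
x = -4362 (x = -18 + 3*(-1448) = -18 - 4344 = -4362)
N(o) = (-4362 + o)/(432 + o) (N(o) = (o - 4362)/(432 + o) = (-4362 + o)/(432 + o))
A = -769/30 (A = (-4362 + (726 + (-764 - 1*214)))/(432 + (726 + (-764 - 1*214))) = (-4362 + (726 + (-764 - 214)))/(432 + (726 + (-764 - 214))) = (-4362 + (726 - 978))/(432 + (726 - 978)) = (-4362 - 252)/(432 - 252) = -4614/180 = (1/180)*(-4614) = -769/30 ≈ -25.633)
1/A = 1/(-769/30) = -30/769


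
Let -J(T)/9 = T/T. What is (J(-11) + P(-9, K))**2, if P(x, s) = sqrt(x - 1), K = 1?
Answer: (9 - I*sqrt(10))**2 ≈ 71.0 - 56.921*I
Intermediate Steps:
J(T) = -9 (J(T) = -9*T/T = -9*1 = -9)
P(x, s) = sqrt(-1 + x)
(J(-11) + P(-9, K))**2 = (-9 + sqrt(-1 - 9))**2 = (-9 + sqrt(-10))**2 = (-9 + I*sqrt(10))**2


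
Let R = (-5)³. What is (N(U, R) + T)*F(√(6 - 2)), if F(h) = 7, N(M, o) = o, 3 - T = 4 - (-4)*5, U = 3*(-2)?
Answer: -1022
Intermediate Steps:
R = -125
U = -6
T = -21 (T = 3 - (4 - (-4)*5) = 3 - (4 - 4*(-5)) = 3 - (4 + 20) = 3 - 1*24 = 3 - 24 = -21)
(N(U, R) + T)*F(√(6 - 2)) = (-125 - 21)*7 = -146*7 = -1022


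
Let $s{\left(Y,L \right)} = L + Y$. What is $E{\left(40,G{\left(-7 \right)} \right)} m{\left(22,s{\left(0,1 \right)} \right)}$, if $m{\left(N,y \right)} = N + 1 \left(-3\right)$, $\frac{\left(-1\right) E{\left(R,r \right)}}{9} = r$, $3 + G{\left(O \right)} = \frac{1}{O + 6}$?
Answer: $684$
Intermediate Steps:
$G{\left(O \right)} = -3 + \frac{1}{6 + O}$ ($G{\left(O \right)} = -3 + \frac{1}{O + 6} = -3 + \frac{1}{6 + O}$)
$E{\left(R,r \right)} = - 9 r$
$m{\left(N,y \right)} = -3 + N$ ($m{\left(N,y \right)} = N - 3 = -3 + N$)
$E{\left(40,G{\left(-7 \right)} \right)} m{\left(22,s{\left(0,1 \right)} \right)} = - 9 \frac{-17 - -21}{6 - 7} \left(-3 + 22\right) = - 9 \frac{-17 + 21}{-1} \cdot 19 = - 9 \left(\left(-1\right) 4\right) 19 = \left(-9\right) \left(-4\right) 19 = 36 \cdot 19 = 684$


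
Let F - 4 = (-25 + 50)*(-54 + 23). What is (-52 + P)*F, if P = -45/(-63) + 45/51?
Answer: 4624458/119 ≈ 38861.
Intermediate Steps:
F = -771 (F = 4 + (-25 + 50)*(-54 + 23) = 4 + 25*(-31) = 4 - 775 = -771)
P = 190/119 (P = -45*(-1/63) + 45*(1/51) = 5/7 + 15/17 = 190/119 ≈ 1.5966)
(-52 + P)*F = (-52 + 190/119)*(-771) = -5998/119*(-771) = 4624458/119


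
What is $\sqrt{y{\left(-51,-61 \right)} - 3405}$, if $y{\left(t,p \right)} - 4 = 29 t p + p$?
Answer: $11 \sqrt{717} \approx 294.55$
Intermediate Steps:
$y{\left(t,p \right)} = 4 + p + 29 p t$ ($y{\left(t,p \right)} = 4 + \left(29 t p + p\right) = 4 + \left(29 p t + p\right) = 4 + \left(p + 29 p t\right) = 4 + p + 29 p t$)
$\sqrt{y{\left(-51,-61 \right)} - 3405} = \sqrt{\left(4 - 61 + 29 \left(-61\right) \left(-51\right)\right) - 3405} = \sqrt{\left(4 - 61 + 90219\right) - 3405} = \sqrt{90162 - 3405} = \sqrt{86757} = 11 \sqrt{717}$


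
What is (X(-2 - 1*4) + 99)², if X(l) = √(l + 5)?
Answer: (99 + I)² ≈ 9800.0 + 198.0*I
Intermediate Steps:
X(l) = √(5 + l)
(X(-2 - 1*4) + 99)² = (√(5 + (-2 - 1*4)) + 99)² = (√(5 + (-2 - 4)) + 99)² = (√(5 - 6) + 99)² = (√(-1) + 99)² = (I + 99)² = (99 + I)²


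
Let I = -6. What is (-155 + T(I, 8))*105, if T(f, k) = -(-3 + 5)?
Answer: -16485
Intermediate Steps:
T(f, k) = -2 (T(f, k) = -1*2 = -2)
(-155 + T(I, 8))*105 = (-155 - 2)*105 = -157*105 = -16485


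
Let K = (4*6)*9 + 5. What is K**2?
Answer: 48841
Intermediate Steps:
K = 221 (K = 24*9 + 5 = 216 + 5 = 221)
K**2 = 221**2 = 48841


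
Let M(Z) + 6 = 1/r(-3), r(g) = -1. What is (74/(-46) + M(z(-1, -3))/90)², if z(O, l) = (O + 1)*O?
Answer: 12187081/4284900 ≈ 2.8442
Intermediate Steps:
z(O, l) = O*(1 + O) (z(O, l) = (1 + O)*O = O*(1 + O))
M(Z) = -7 (M(Z) = -6 + 1/(-1) = -6 - 1 = -7)
(74/(-46) + M(z(-1, -3))/90)² = (74/(-46) - 7/90)² = (74*(-1/46) - 7*1/90)² = (-37/23 - 7/90)² = (-3491/2070)² = 12187081/4284900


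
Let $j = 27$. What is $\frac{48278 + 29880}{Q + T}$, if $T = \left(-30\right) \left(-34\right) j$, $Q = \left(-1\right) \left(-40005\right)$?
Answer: $\frac{78158}{67545} \approx 1.1571$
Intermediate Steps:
$Q = 40005$
$T = 27540$ ($T = \left(-30\right) \left(-34\right) 27 = 1020 \cdot 27 = 27540$)
$\frac{48278 + 29880}{Q + T} = \frac{48278 + 29880}{40005 + 27540} = \frac{78158}{67545}$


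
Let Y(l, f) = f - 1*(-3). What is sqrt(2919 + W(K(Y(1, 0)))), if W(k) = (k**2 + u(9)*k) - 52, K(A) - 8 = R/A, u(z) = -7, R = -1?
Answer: sqrt(25849)/3 ≈ 53.592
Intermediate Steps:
Y(l, f) = 3 + f (Y(l, f) = f + 3 = 3 + f)
K(A) = 8 - 1/A
W(k) = -52 + k**2 - 7*k (W(k) = (k**2 - 7*k) - 52 = -52 + k**2 - 7*k)
sqrt(2919 + W(K(Y(1, 0)))) = sqrt(2919 + (-52 + (8 - 1/(3 + 0))**2 - 7*(8 - 1/(3 + 0)))) = sqrt(2919 + (-52 + (8 - 1/3)**2 - 7*(8 - 1/3))) = sqrt(2919 + (-52 + (23/3)**2 - 7*23/3)) = sqrt(2919 + (-52 + 529/9 - 161/3)) = sqrt(2919 - 422/9) = sqrt(25849/9) = sqrt(25849)/3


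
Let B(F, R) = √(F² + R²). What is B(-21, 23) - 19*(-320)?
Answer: 6080 + √970 ≈ 6111.1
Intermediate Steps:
B(-21, 23) - 19*(-320) = √((-21)² + 23²) - 19*(-320) = √(441 + 529) + 6080 = √970 + 6080 = 6080 + √970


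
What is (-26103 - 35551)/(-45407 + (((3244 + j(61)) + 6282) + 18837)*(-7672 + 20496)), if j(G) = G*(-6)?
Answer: -61654/358988121 ≈ -0.00017174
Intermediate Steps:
j(G) = -6*G
(-26103 - 35551)/(-45407 + (((3244 + j(61)) + 6282) + 18837)*(-7672 + 20496)) = (-26103 - 35551)/(-45407 + (((3244 - 6*61) + 6282) + 18837)*(-7672 + 20496)) = -61654/(-45407 + (((3244 - 366) + 6282) + 18837)*12824) = -61654/(-45407 + ((2878 + 6282) + 18837)*12824) = -61654/(-45407 + (9160 + 18837)*12824) = -61654/(-45407 + 27997*12824) = -61654/(-45407 + 359033528) = -61654/358988121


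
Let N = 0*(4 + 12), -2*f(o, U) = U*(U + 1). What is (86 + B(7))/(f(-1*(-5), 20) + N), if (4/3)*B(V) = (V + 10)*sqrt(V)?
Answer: -43/105 - 17*sqrt(7)/280 ≈ -0.57016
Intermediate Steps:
f(o, U) = -U*(1 + U)/2 (f(o, U) = -U*(U + 1)/2 = -U*(1 + U)/2)
B(V) = 3*sqrt(V)*(10 + V)/4 (B(V) = 3*((V + 10)*sqrt(V))/4 = 3*((10 + V)*sqrt(V))/4 = 3*(sqrt(V)*(10 + V))/4 = 3*sqrt(V)*(10 + V)/4)
N = 0 (N = 0*16 = 0)
(86 + B(7))/(f(-1*(-5), 20) + N) = (86 + 3*sqrt(7)*(10 + 7)/4)/(-1/2*20*(1 + 20) + 0) = (86 + (3/4)*sqrt(7)*17)/(-1/2*20*21 + 0) = (86 + 51*sqrt(7)/4)/(-210 + 0) = (86 + 51*sqrt(7)/4)/(-210) = (86 + 51*sqrt(7)/4)*(-1/210) = -43/105 - 17*sqrt(7)/280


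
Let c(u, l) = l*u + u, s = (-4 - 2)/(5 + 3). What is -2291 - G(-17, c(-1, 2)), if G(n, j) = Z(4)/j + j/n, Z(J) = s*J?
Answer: -38967/17 ≈ -2292.2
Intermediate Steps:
s = -¾ (s = -6/8 = -6*⅛ = -¾ ≈ -0.75000)
Z(J) = -3*J/4
c(u, l) = u + l*u
G(n, j) = -3/j + j/n (G(n, j) = (-¾*4)/j + j/n = -3/j + j/n)
-2291 - G(-17, c(-1, 2)) = -2291 - (-3*(-1/(1 + 2)) - (1 + 2)/(-17)) = -2291 - (-3/((-1*3)) - 1*3*(-1/17)) = -2291 - (-3/(-3) - 3*(-1/17)) = -2291 - (-3*(-⅓) + 3/17) = -2291 - (1 + 3/17) = -2291 - 1*20/17 = -2291 - 20/17 = -38967/17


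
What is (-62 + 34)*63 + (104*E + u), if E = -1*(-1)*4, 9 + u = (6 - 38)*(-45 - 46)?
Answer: 1555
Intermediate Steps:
u = 2903 (u = -9 + (6 - 38)*(-45 - 46) = -9 - 32*(-91) = -9 + 2912 = 2903)
E = 4 (E = 1*4 = 4)
(-62 + 34)*63 + (104*E + u) = (-62 + 34)*63 + (104*4 + 2903) = -28*63 + (416 + 2903) = -1764 + 3319 = 1555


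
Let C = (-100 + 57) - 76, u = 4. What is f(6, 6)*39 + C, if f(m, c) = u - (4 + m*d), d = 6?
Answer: -1523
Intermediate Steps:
C = -119 (C = -43 - 76 = -119)
f(m, c) = -6*m (f(m, c) = 4 - (4 + m*6) = 4 - (4 + 6*m) = 4 + (-4 - 6*m) = -6*m)
f(6, 6)*39 + C = -6*6*39 - 119 = -36*39 - 119 = -1404 - 119 = -1523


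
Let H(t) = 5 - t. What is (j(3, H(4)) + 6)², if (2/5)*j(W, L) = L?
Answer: 289/4 ≈ 72.250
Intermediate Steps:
j(W, L) = 5*L/2
(j(3, H(4)) + 6)² = (5*(5 - 1*4)/2 + 6)² = (5*(5 - 4)/2 + 6)² = ((5/2)*1 + 6)² = (5/2 + 6)² = (17/2)² = 289/4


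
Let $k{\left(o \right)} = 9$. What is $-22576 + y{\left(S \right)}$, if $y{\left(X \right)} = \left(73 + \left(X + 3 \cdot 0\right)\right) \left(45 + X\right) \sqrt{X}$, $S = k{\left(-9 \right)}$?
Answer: $-9292$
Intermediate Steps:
$S = 9$
$y{\left(X \right)} = \sqrt{X} \left(45 + X\right) \left(73 + X\right)$ ($y{\left(X \right)} = \left(73 + \left(X + 0\right)\right) \left(45 + X\right) \sqrt{X} = \left(73 + X\right) \left(45 + X\right) \sqrt{X} = \left(45 + X\right) \left(73 + X\right) \sqrt{X} = \sqrt{X} \left(45 + X\right) \left(73 + X\right)$)
$-22576 + y{\left(S \right)} = -22576 + \sqrt{9} \left(3285 + 9^{2} + 118 \cdot 9\right) = -22576 + 3 \left(3285 + 81 + 1062\right) = -22576 + 3 \cdot 4428 = -22576 + 13284 = -9292$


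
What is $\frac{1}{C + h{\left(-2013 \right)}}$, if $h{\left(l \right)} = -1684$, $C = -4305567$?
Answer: $- \frac{1}{4307251} \approx -2.3217 \cdot 10^{-7}$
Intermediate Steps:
$\frac{1}{C + h{\left(-2013 \right)}} = \frac{1}{-4305567 - 1684} = \frac{1}{-4307251} = - \frac{1}{4307251}$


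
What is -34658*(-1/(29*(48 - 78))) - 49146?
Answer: -21395839/435 ≈ -49186.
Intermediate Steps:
-34658*(-1/(29*(48 - 78))) - 49146 = -34658/((-30*(-29))) - 49146 = -34658/870 - 49146 = -34658*1/870 - 49146 = -17329/435 - 49146 = -21395839/435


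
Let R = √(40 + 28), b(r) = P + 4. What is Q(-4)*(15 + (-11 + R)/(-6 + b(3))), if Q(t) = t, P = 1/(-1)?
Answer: -224/3 + 8*√17/3 ≈ -63.672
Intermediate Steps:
P = -1
b(r) = 3 (b(r) = -1 + 4 = 3)
R = 2*√17 (R = √68 = 2*√17 ≈ 8.2462)
Q(-4)*(15 + (-11 + R)/(-6 + b(3))) = -4*(15 + (-11 + 2*√17)/(-6 + 3)) = -4*(15 + (-11 + 2*√17)/(-3)) = -4*(15 + (-11 + 2*√17)*(-⅓)) = -4*(15 + (11/3 - 2*√17/3)) = -4*(56/3 - 2*√17/3) = -224/3 + 8*√17/3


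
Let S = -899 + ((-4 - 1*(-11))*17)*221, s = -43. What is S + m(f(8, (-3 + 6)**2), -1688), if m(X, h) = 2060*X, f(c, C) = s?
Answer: -63180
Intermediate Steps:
f(c, C) = -43
S = 25400 (S = -899 + ((-4 + 11)*17)*221 = -899 + (7*17)*221 = -899 + 119*221 = -899 + 26299 = 25400)
S + m(f(8, (-3 + 6)**2), -1688) = 25400 + 2060*(-43) = 25400 - 88580 = -63180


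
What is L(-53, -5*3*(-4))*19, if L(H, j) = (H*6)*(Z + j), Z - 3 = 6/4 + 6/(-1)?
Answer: -353457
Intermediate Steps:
Z = -3/2 (Z = 3 + (6/4 + 6/(-1)) = 3 + (6*(¼) + 6*(-1)) = 3 + (3/2 - 6) = 3 - 9/2 = -3/2 ≈ -1.5000)
L(H, j) = 6*H*(-3/2 + j) (L(H, j) = (H*6)*(-3/2 + j) = (6*H)*(-3/2 + j) = 6*H*(-3/2 + j))
L(-53, -5*3*(-4))*19 = (3*(-53)*(-3 + 2*(-5*3*(-4))))*19 = (3*(-53)*(-3 + 2*(-15*(-4))))*19 = (3*(-53)*(-3 + 2*60))*19 = (3*(-53)*(-3 + 120))*19 = (3*(-53)*117)*19 = -18603*19 = -353457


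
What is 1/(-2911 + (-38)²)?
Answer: -1/1467 ≈ -0.00068166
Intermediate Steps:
1/(-2911 + (-38)²) = 1/(-2911 + 1444) = 1/(-1467) = -1/1467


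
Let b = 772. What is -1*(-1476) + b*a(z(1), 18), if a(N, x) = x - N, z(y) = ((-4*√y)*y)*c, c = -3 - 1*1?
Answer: 3020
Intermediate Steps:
c = -4 (c = -3 - 1 = -4)
z(y) = 16*y^(3/2) (z(y) = ((-4*√y)*y)*(-4) = -4*y^(3/2)*(-4) = 16*y^(3/2))
-1*(-1476) + b*a(z(1), 18) = -1*(-1476) + 772*(18 - 16*1^(3/2)) = 1476 + 772*(18 - 16) = 1476 + 772*2 = 1476 + 1544 = 3020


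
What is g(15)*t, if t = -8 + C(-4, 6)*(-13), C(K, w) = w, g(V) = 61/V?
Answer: -5246/15 ≈ -349.73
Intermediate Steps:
t = -86 (t = -8 + 6*(-13) = -8 - 78 = -86)
g(15)*t = (61/15)*(-86) = -5246/15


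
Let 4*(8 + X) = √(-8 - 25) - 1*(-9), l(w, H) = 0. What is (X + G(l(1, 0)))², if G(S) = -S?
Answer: (23 - I*√33)²/16 ≈ 31.0 - 16.516*I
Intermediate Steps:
X = -23/4 + I*√33/4 (X = -8 + (√(-8 - 25) - 1*(-9))/4 = -8 + (√(-33) + 9)/4 = -8 + (I*√33 + 9)/4 = -8 + (9 + I*√33)/4 = -8 + (9/4 + I*√33/4) = -23/4 + I*√33/4 ≈ -5.75 + 1.4361*I)
(X + G(l(1, 0)))² = ((-23/4 + I*√33/4) - 1*0)² = ((-23/4 + I*√33/4) + 0)² = (-23/4 + I*√33/4)²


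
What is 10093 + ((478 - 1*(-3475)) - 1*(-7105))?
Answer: 21151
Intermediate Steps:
10093 + ((478 - 1*(-3475)) - 1*(-7105)) = 10093 + ((478 + 3475) + 7105) = 10093 + (3953 + 7105) = 10093 + 11058 = 21151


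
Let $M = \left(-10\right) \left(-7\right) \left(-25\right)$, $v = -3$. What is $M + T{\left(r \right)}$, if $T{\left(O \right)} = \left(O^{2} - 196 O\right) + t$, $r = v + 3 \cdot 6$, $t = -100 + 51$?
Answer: $-4514$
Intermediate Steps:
$t = -49$
$r = 15$ ($r = -3 + 3 \cdot 6 = -3 + 18 = 15$)
$T{\left(O \right)} = -49 + O^{2} - 196 O$ ($T{\left(O \right)} = \left(O^{2} - 196 O\right) - 49 = -49 + O^{2} - 196 O$)
$M = -1750$ ($M = 70 \left(-25\right) = -1750$)
$M + T{\left(r \right)} = -1750 - \left(2989 - 225\right) = -1750 - 2764 = -4514$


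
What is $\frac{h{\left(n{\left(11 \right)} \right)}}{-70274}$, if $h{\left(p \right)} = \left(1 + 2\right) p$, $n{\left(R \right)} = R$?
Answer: $- \frac{33}{70274} \approx -0.00046959$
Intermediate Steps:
$h{\left(p \right)} = 3 p$
$\frac{h{\left(n{\left(11 \right)} \right)}}{-70274} = \frac{3 \cdot 11}{-70274} = 33 \left(- \frac{1}{70274}\right) = - \frac{33}{70274}$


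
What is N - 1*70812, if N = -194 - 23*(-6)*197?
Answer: -43820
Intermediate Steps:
N = 26992 (N = -194 + 138*197 = -194 + 27186 = 26992)
N - 1*70812 = 26992 - 1*70812 = 26992 - 70812 = -43820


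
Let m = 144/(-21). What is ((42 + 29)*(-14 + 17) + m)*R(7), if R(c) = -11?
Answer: -15873/7 ≈ -2267.6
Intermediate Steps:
m = -48/7 (m = 144*(-1/21) = -48/7 ≈ -6.8571)
((42 + 29)*(-14 + 17) + m)*R(7) = ((42 + 29)*(-14 + 17) - 48/7)*(-11) = (71*3 - 48/7)*(-11) = (213 - 48/7)*(-11) = (1443/7)*(-11) = -15873/7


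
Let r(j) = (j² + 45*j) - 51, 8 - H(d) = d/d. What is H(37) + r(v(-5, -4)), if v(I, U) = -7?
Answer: -310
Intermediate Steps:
H(d) = 7 (H(d) = 8 - d/d = 8 - 1*1 = 8 - 1 = 7)
r(j) = -51 + j² + 45*j
H(37) + r(v(-5, -4)) = 7 + (-51 + (-7)² + 45*(-7)) = 7 + (-51 + 49 - 315) = 7 - 317 = -310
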